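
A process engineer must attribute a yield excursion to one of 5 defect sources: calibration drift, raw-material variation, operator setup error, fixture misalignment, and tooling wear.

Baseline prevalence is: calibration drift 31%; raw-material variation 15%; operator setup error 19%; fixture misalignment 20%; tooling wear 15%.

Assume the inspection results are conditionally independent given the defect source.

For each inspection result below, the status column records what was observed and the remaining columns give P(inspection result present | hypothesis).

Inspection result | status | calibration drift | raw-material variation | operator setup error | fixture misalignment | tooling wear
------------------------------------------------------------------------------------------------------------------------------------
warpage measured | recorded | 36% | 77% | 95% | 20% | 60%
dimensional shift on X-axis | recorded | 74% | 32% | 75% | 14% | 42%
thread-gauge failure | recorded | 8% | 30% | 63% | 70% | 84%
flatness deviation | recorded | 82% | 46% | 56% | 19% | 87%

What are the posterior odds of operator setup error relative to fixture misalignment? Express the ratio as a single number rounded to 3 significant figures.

64.1

Unnormalized posterior weight (prior times the inspection result likelihoods) for each of the two hypotheses:
  operator setup error: 0.19 × 0.95 × 0.75 × 0.63 × 0.56 = 0.04776
  fixture misalignment: 0.20 × 0.20 × 0.14 × 0.70 × 0.19 = 0.0007448
Posterior odds = 0.04776 / 0.0007448 ≈ 64.1.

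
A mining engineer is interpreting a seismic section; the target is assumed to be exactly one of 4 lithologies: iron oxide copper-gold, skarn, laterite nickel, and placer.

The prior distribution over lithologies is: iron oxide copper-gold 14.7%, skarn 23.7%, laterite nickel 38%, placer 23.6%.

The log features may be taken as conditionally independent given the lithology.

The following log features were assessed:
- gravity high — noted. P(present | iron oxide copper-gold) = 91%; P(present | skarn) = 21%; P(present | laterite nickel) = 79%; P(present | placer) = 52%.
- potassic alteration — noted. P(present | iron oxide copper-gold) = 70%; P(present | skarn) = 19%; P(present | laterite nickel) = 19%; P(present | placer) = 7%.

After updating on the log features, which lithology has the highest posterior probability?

For each hypothesis, the unnormalized posterior weight is prior × product of the log feature likelihoods:
  iron oxide copper-gold: 0.147 × 0.91 × 0.70 = 0.093639
  skarn: 0.237 × 0.21 × 0.19 = 0.0094563
  laterite nickel: 0.380 × 0.79 × 0.19 = 0.057038
  placer: 0.236 × 0.52 × 0.07 = 0.0085904
The unnormalized weights sum to 0.16872.
P(iron oxide copper-gold | evidence) ≈ 0.093639 / 0.16872 ≈ 0.555
P(skarn | evidence) ≈ 0.0094563 / 0.16872 ≈ 0.056
P(laterite nickel | evidence) ≈ 0.057038 / 0.16872 ≈ 0.338
P(placer | evidence) ≈ 0.0085904 / 0.16872 ≈ 0.051
The largest is 0.555, so iron oxide copper-gold is most probable.

iron oxide copper-gold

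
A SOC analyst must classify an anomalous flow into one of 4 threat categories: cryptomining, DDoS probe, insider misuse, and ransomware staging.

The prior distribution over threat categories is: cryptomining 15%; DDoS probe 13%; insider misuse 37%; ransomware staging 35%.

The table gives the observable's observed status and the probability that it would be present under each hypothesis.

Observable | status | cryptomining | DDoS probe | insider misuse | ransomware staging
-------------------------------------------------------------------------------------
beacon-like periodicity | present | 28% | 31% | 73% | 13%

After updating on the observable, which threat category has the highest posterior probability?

insider misuse

By Bayes' rule, the unnormalized weight for each hypothesis is prior × likelihood:
  cryptomining: 0.15 × 0.28 = 0.042
  DDoS probe: 0.13 × 0.31 = 0.0403
  insider misuse: 0.37 × 0.73 = 0.2701
  ransomware staging: 0.35 × 0.13 = 0.0455
The unnormalized weights sum to 0.3979.
P(cryptomining | evidence) ≈ 0.042 / 0.3979 ≈ 0.106
P(DDoS probe | evidence) ≈ 0.0403 / 0.3979 ≈ 0.101
P(insider misuse | evidence) ≈ 0.2701 / 0.3979 ≈ 0.679
P(ransomware staging | evidence) ≈ 0.0455 / 0.3979 ≈ 0.114
The largest is 0.679, so insider misuse is most probable.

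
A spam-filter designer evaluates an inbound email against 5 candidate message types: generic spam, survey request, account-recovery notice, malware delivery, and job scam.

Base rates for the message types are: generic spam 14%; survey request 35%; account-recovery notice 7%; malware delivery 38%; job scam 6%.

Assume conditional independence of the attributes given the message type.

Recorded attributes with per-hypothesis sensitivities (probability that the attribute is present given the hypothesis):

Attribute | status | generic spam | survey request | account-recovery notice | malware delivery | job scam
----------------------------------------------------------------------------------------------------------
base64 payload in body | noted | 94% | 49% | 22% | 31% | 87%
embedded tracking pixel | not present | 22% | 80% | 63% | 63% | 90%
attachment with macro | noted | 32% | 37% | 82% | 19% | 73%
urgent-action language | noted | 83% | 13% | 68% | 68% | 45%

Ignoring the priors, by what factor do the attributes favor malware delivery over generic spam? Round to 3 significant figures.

0.0761

Joint likelihood of the attribute pattern under each hypothesis (using 1 − P(present | H) for each absent attribute):
  malware delivery: 0.31 × (1 − 0.63) × 0.19 × 0.68 = 0.014819
  generic spam: 0.94 × (1 − 0.22) × 0.32 × 0.83 = 0.19474
Bayes factor = 0.014819 / 0.19474 ≈ 0.0761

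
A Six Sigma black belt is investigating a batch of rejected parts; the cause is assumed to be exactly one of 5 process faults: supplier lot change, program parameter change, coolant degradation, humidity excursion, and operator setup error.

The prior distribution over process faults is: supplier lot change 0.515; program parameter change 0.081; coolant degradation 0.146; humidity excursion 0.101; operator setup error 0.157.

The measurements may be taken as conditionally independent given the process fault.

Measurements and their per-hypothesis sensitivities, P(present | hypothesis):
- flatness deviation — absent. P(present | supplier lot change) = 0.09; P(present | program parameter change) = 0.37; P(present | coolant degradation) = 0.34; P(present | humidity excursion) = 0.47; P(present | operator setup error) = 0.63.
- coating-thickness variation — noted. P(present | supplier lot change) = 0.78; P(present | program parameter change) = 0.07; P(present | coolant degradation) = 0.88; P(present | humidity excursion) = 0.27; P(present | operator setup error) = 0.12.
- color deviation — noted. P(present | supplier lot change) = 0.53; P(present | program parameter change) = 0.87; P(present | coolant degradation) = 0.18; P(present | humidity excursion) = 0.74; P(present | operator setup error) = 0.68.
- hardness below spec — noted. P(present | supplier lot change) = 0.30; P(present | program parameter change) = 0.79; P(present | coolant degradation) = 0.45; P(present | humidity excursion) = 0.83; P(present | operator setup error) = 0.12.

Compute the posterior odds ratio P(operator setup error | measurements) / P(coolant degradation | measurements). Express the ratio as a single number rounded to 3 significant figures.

0.0828

Unnormalized posterior weight (prior times the measurement likelihoods) for each of the two hypotheses (using 1 − P(present | H) for each absent measurement):
  operator setup error: 0.157 × (1 − 0.63) × 0.12 × 0.68 × 0.12 = 0.00056882
  coolant degradation: 0.146 × (1 − 0.34) × 0.88 × 0.18 × 0.45 = 0.0068685
Posterior odds = 0.00056882 / 0.0068685 ≈ 0.0828.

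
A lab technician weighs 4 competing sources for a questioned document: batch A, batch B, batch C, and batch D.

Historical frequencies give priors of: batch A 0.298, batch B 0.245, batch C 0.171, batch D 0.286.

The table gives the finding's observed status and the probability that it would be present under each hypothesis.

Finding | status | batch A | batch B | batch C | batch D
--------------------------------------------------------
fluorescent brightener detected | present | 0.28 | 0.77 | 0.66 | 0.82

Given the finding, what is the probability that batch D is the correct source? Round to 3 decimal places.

0.379

Multiply each prior by the likelihood of the finding:
  batch A: 0.298 × 0.28 = 0.08344
  batch B: 0.245 × 0.77 = 0.18865
  batch C: 0.171 × 0.66 = 0.11286
  batch D: 0.286 × 0.82 = 0.23452
Normalizing constant Z = 0.08344 + 0.18865 + 0.11286 + 0.23452 = 0.61947.
P(batch D | evidence) = 0.23452 / 0.61947 ≈ 0.379.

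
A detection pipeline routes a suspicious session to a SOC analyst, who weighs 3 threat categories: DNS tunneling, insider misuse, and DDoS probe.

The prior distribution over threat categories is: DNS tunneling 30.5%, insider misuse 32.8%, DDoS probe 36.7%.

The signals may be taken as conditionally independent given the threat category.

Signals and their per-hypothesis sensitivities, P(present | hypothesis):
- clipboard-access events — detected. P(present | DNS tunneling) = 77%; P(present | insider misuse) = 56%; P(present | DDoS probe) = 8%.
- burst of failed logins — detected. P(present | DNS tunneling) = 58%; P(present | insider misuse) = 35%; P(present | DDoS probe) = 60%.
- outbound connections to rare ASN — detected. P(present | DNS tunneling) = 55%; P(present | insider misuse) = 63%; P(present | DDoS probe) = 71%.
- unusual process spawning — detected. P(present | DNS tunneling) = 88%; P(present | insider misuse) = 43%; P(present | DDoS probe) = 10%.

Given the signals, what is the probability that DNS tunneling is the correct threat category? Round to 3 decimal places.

0.779

By Bayes' rule with conditional independence, the unnormalized weight for each hypothesis is prior × ∏ likelihoods:
  DNS tunneling: 0.305 × 0.77 × 0.58 × 0.55 × 0.88 = 0.065927
  insider misuse: 0.328 × 0.56 × 0.35 × 0.63 × 0.43 = 0.017416
  DDoS probe: 0.367 × 0.08 × 0.60 × 0.71 × 0.10 = 0.0012507
The unnormalized weights sum to 0.084593.
P(DNS tunneling | evidence) = 0.065927 / 0.084593 ≈ 0.779.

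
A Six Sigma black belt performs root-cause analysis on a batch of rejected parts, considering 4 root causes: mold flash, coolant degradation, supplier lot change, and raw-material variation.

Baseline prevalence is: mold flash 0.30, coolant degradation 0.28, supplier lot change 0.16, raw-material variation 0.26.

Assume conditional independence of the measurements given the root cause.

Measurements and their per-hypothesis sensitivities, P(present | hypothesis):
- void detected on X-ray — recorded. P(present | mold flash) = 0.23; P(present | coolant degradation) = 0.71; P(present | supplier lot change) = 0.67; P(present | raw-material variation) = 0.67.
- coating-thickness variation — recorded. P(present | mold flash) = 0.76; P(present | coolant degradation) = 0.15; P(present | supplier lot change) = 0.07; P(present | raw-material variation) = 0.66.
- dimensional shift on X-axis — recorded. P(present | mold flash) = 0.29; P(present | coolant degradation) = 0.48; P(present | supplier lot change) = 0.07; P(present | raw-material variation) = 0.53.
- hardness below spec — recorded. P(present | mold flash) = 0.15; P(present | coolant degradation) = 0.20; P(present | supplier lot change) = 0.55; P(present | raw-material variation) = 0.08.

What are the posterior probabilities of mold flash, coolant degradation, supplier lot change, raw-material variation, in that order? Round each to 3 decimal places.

By Bayes' rule with conditional independence, the unnormalized weight for each hypothesis is prior × ∏ likelihoods:
  mold flash: 0.30 × 0.23 × 0.76 × 0.29 × 0.15 = 0.0022811
  coolant degradation: 0.28 × 0.71 × 0.15 × 0.48 × 0.20 = 0.0028627
  supplier lot change: 0.16 × 0.67 × 0.07 × 0.07 × 0.55 = 0.0002889
  raw-material variation: 0.26 × 0.67 × 0.66 × 0.53 × 0.08 = 0.0048748
The unnormalized weights sum to 0.010308.
P(mold flash | evidence) = 0.0022811 / 0.010308 ≈ 0.221
P(coolant degradation | evidence) = 0.0028627 / 0.010308 ≈ 0.278
P(supplier lot change | evidence) = 0.0002889 / 0.010308 ≈ 0.028
P(raw-material variation | evidence) = 0.0048748 / 0.010308 ≈ 0.473

0.221, 0.278, 0.028, 0.473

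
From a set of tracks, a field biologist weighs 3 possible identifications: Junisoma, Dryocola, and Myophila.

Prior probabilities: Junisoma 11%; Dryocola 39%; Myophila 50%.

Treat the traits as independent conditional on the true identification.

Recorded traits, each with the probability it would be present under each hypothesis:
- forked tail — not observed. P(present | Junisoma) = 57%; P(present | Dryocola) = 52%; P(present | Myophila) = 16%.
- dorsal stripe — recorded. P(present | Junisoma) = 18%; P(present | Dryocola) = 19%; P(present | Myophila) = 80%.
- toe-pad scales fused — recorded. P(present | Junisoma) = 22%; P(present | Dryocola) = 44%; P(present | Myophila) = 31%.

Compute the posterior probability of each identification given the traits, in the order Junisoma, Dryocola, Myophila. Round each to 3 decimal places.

By Bayes' rule with conditional independence, the unnormalized weight for each hypothesis is prior × ∏ likelihoods (using 1 − P(present | H) for each absent trait):
  Junisoma: 0.11 × (1 − 0.57) × 0.18 × 0.22 = 0.0018731
  Dryocola: 0.39 × (1 − 0.52) × 0.19 × 0.44 = 0.01565
  Myophila: 0.50 × (1 − 0.16) × 0.80 × 0.31 = 0.10416
Normalizing constant Z = 0.0018731 + 0.01565 + 0.10416 = 0.12168.
P(Junisoma | evidence) = 0.0018731 / 0.12168 ≈ 0.015
P(Dryocola | evidence) = 0.01565 / 0.12168 ≈ 0.129
P(Myophila | evidence) = 0.10416 / 0.12168 ≈ 0.856

0.015, 0.129, 0.856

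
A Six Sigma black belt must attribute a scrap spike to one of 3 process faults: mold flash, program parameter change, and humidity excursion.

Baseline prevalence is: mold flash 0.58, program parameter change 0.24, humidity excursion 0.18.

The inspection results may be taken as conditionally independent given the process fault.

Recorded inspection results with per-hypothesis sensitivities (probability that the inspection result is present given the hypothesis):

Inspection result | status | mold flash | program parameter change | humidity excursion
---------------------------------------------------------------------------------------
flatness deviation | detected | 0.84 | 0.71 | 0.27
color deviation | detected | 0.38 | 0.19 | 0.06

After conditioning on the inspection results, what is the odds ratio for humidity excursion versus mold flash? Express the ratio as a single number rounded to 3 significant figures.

0.0158

Unnormalized posterior weight (prior times the inspection result likelihoods) for each of the two hypotheses:
  humidity excursion: 0.18 × 0.27 × 0.06 = 0.002916
  mold flash: 0.58 × 0.84 × 0.38 = 0.18514
Odds(humidity excursion : mold flash) = 0.002916 / 0.18514 ≈ 0.0158.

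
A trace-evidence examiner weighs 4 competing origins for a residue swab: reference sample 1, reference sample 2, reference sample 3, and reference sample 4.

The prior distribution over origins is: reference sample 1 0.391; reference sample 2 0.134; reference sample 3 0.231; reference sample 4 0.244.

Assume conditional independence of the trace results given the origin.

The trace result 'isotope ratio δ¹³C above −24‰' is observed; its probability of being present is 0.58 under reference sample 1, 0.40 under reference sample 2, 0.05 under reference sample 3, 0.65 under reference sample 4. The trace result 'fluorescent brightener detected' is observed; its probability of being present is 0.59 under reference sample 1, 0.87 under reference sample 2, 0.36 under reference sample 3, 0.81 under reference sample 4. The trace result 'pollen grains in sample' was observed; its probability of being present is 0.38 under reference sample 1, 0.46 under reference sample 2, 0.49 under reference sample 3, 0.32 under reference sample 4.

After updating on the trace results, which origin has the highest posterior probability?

Multiply each prior by the joint likelihood of the trace result pattern:
  reference sample 1: 0.391 × 0.58 × 0.59 × 0.38 = 0.050844
  reference sample 2: 0.134 × 0.40 × 0.87 × 0.46 = 0.021451
  reference sample 3: 0.231 × 0.05 × 0.36 × 0.49 = 0.0020374
  reference sample 4: 0.244 × 0.65 × 0.81 × 0.32 = 0.041109
Marginal likelihood of the evidence = 0.11544.
P(reference sample 1 | evidence) ≈ 0.050844 / 0.11544 ≈ 0.440
P(reference sample 2 | evidence) ≈ 0.021451 / 0.11544 ≈ 0.186
P(reference sample 3 | evidence) ≈ 0.0020374 / 0.11544 ≈ 0.018
P(reference sample 4 | evidence) ≈ 0.041109 / 0.11544 ≈ 0.356
The largest is 0.440, so reference sample 1 is most probable.

reference sample 1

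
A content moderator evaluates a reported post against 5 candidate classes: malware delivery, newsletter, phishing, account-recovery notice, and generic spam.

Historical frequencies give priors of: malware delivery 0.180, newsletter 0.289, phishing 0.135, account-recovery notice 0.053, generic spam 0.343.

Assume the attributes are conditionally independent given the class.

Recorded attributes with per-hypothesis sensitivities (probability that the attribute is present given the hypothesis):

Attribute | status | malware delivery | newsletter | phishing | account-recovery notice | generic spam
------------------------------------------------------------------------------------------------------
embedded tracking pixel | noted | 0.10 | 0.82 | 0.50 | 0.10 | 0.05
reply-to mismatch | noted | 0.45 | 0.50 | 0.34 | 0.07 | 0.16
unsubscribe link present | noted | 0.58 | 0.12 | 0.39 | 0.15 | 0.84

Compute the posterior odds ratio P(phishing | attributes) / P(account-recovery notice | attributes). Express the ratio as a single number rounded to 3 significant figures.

161

Posterior odds equal prior odds times the likelihood ratio; only the two competing hypotheses matter.
  phishing: 0.135 × 0.50 × 0.34 × 0.39 = 0.0089505
  account-recovery notice: 0.053 × 0.10 × 0.07 × 0.15 = 5.565e-05
Odds(phishing : account-recovery notice) = 0.0089505 / 5.565e-05 ≈ 161.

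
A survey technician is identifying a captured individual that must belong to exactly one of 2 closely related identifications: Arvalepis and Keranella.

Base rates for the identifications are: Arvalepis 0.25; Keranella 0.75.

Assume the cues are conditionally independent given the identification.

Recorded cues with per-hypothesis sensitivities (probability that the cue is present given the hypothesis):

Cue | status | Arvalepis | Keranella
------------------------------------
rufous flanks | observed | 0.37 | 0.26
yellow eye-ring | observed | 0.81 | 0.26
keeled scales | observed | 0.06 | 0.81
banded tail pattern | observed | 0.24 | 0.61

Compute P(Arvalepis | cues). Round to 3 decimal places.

0.041

For each hypothesis, the unnormalized posterior weight is prior × product of the cue likelihoods:
  Arvalepis: 0.25 × 0.37 × 0.81 × 0.06 × 0.24 = 0.0010789
  Keranella: 0.75 × 0.26 × 0.26 × 0.81 × 0.61 = 0.025051
Marginal likelihood of the evidence = 0.02613.
P(Arvalepis | evidence) = 0.0010789 / 0.02613 ≈ 0.041.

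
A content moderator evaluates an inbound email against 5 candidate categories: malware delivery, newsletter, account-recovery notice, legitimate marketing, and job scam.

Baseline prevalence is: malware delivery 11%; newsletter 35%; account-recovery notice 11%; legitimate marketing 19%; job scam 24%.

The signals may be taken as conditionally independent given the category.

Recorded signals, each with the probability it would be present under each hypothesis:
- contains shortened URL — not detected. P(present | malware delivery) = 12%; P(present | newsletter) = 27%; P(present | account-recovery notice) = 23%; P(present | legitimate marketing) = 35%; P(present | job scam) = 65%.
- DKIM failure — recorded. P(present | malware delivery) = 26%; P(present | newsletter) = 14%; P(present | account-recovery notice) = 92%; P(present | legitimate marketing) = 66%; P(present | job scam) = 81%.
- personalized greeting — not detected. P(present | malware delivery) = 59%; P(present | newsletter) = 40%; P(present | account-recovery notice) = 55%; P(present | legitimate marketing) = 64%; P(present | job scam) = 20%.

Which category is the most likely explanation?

For each hypothesis, the unnormalized posterior weight is prior × product of the signal likelihoods (using 1 − P(present | H) for each absent signal):
  malware delivery: 0.11 × (1 − 0.12) × 0.26 × (1 − 0.59) = 0.010319
  newsletter: 0.35 × (1 − 0.27) × 0.14 × (1 − 0.40) = 0.021462
  account-recovery notice: 0.11 × (1 − 0.23) × 0.92 × (1 − 0.55) = 0.035066
  legitimate marketing: 0.19 × (1 − 0.35) × 0.66 × (1 − 0.64) = 0.029344
  job scam: 0.24 × (1 − 0.65) × 0.81 × (1 − 0.20) = 0.054432
Normalizing constant Z = 0.010319 + 0.021462 + 0.035066 + 0.029344 + 0.054432 = 0.15062.
P(malware delivery | evidence) ≈ 0.010319 / 0.15062 ≈ 0.069
P(newsletter | evidence) ≈ 0.021462 / 0.15062 ≈ 0.142
P(account-recovery notice | evidence) ≈ 0.035066 / 0.15062 ≈ 0.233
P(legitimate marketing | evidence) ≈ 0.029344 / 0.15062 ≈ 0.195
P(job scam | evidence) ≈ 0.054432 / 0.15062 ≈ 0.361
The largest is 0.361, so job scam is most probable.

job scam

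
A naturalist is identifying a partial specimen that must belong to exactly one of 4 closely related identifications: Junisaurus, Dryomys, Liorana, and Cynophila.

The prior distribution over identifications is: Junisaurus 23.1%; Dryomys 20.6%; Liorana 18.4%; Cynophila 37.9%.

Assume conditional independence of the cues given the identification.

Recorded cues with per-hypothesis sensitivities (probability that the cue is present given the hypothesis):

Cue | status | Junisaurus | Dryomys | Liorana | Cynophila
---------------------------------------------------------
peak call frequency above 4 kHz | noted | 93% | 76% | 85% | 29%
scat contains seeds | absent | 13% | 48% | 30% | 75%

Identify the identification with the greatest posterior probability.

Junisaurus

Multiply each prior by the joint likelihood of the cue pattern (using 1 − P(present | H) for each absent cue):
  Junisaurus: 0.231 × 0.93 × (1 − 0.13) = 0.1869
  Dryomys: 0.206 × 0.76 × (1 − 0.48) = 0.081411
  Liorana: 0.184 × 0.85 × (1 − 0.30) = 0.10948
  Cynophila: 0.379 × 0.29 × (1 − 0.75) = 0.027477
Marginal likelihood of the evidence = 0.40527.
P(Junisaurus | evidence) ≈ 0.1869 / 0.40527 ≈ 0.461
P(Dryomys | evidence) ≈ 0.081411 / 0.40527 ≈ 0.201
P(Liorana | evidence) ≈ 0.10948 / 0.40527 ≈ 0.270
P(Cynophila | evidence) ≈ 0.027477 / 0.40527 ≈ 0.068
The largest is 0.461, so Junisaurus is most probable.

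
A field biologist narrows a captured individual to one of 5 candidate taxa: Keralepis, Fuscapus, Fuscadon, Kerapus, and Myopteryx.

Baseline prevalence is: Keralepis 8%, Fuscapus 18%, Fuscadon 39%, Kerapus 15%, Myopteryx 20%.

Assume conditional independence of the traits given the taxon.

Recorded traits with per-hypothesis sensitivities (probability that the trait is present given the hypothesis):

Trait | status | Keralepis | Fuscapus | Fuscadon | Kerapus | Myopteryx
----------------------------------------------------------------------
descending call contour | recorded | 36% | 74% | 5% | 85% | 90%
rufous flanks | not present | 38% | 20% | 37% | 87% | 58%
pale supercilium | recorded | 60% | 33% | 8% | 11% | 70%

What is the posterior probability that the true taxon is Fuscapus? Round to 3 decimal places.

0.346

Multiply each prior by the joint likelihood of the trait pattern (using 1 − P(present | H) for each absent trait):
  Keralepis: 0.08 × 0.36 × (1 − 0.38) × 0.60 = 0.010714
  Fuscapus: 0.18 × 0.74 × (1 − 0.20) × 0.33 = 0.035165
  Fuscadon: 0.39 × 0.05 × (1 − 0.37) × 0.08 = 0.0009828
  Kerapus: 0.15 × 0.85 × (1 − 0.87) × 0.11 = 0.0018233
  Myopteryx: 0.20 × 0.90 × (1 − 0.58) × 0.70 = 0.05292
The unnormalized weights sum to 0.1016.
P(Fuscapus | evidence) = 0.035165 / 0.1016 ≈ 0.346.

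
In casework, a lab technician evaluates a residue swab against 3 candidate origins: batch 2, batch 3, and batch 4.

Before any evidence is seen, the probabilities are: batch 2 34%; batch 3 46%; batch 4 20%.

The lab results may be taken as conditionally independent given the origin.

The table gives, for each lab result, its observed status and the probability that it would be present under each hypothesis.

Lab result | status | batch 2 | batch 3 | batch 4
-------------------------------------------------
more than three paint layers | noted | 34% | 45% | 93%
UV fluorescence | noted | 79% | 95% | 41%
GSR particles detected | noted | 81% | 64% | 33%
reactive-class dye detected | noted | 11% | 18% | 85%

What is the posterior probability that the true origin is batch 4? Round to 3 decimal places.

0.410

Multiply each prior by the joint likelihood of the lab result pattern:
  batch 2: 0.34 × 0.34 × 0.79 × 0.81 × 0.11 = 0.008137
  batch 3: 0.46 × 0.45 × 0.95 × 0.64 × 0.18 = 0.022654
  batch 4: 0.20 × 0.93 × 0.41 × 0.33 × 0.85 = 0.021391
Marginal likelihood of the evidence = 0.052182.
P(batch 4 | evidence) = 0.021391 / 0.052182 ≈ 0.410.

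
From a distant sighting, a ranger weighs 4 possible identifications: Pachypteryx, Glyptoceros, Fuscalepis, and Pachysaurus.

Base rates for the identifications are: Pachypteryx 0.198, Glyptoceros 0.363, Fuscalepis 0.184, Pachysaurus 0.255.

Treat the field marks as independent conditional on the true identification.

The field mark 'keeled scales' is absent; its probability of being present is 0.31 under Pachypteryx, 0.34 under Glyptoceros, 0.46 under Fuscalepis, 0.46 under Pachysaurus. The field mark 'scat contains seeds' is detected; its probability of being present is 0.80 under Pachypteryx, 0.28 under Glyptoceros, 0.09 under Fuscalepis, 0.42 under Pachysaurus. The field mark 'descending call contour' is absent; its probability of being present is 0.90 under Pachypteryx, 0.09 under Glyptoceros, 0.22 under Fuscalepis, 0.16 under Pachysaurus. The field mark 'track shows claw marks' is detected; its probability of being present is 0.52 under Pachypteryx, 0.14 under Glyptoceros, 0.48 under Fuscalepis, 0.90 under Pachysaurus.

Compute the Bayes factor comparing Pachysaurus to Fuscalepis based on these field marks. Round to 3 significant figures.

9.42

Joint likelihood of the field mark pattern under each hypothesis (using 1 − P(present | H) for each absent field mark):
  Pachysaurus: (1 − 0.46) × 0.42 × (1 − 0.16) × 0.90 = 0.17146
  Fuscalepis: (1 − 0.46) × 0.09 × (1 − 0.22) × 0.48 = 0.018196
Bayes factor = 0.17146 / 0.018196 ≈ 9.42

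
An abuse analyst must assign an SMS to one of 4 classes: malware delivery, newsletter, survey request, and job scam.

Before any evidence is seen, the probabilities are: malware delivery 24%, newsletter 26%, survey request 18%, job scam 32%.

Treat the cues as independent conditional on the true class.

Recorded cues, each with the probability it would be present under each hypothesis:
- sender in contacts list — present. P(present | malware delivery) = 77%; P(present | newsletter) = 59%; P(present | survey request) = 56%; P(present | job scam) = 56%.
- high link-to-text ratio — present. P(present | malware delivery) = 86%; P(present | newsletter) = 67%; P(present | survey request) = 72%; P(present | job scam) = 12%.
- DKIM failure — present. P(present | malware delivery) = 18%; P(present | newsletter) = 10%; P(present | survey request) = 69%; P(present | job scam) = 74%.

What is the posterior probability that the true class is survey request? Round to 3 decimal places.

0.477

By Bayes' rule with conditional independence, the unnormalized weight for each hypothesis is prior × ∏ likelihoods:
  malware delivery: 0.24 × 0.77 × 0.86 × 0.18 = 0.028607
  newsletter: 0.26 × 0.59 × 0.67 × 0.10 = 0.010278
  survey request: 0.18 × 0.56 × 0.72 × 0.69 = 0.050077
  job scam: 0.32 × 0.56 × 0.12 × 0.74 = 0.015913
Normalizing constant Z = 0.028607 + 0.010278 + 0.050077 + 0.015913 = 0.10488.
P(survey request | evidence) = 0.050077 / 0.10488 ≈ 0.477.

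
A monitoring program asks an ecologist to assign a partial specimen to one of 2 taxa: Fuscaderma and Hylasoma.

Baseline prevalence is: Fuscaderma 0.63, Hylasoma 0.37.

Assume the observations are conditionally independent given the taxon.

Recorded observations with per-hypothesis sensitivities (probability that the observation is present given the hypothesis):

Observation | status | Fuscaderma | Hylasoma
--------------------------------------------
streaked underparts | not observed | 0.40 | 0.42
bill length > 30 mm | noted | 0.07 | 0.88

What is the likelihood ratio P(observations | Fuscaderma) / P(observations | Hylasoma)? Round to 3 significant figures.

Take the product of per-observation likelihoods under each hypothesis (using 1 − P(present | H) for each absent observation), then divide.
  Fuscaderma: (1 − 0.40) × 0.07 = 0.042
  Hylasoma: (1 − 0.42) × 0.88 = 0.5104
Bayes factor = 0.042 / 0.5104 ≈ 0.0823

0.0823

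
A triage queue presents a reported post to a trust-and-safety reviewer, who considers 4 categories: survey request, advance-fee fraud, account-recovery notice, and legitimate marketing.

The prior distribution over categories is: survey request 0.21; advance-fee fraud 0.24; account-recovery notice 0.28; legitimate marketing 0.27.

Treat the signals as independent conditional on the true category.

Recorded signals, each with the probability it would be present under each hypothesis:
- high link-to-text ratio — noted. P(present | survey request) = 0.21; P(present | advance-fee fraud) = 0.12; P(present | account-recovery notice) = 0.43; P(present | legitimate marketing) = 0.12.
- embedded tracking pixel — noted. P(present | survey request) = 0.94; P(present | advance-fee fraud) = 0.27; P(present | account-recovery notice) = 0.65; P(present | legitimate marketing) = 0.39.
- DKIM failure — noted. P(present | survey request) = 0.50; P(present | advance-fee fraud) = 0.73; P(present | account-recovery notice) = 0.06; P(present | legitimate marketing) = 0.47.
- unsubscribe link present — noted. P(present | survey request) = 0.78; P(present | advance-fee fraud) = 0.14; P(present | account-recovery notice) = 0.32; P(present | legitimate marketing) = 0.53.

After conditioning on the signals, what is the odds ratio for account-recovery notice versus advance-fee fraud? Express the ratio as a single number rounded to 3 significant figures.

Unnormalized posterior weight (prior times the signal likelihoods) for each of the two hypotheses:
  account-recovery notice: 0.28 × 0.43 × 0.65 × 0.06 × 0.32 = 0.0015026
  advance-fee fraud: 0.24 × 0.12 × 0.27 × 0.73 × 0.14 = 0.00079471
Posterior odds = 0.0015026 / 0.00079471 ≈ 1.89.

1.89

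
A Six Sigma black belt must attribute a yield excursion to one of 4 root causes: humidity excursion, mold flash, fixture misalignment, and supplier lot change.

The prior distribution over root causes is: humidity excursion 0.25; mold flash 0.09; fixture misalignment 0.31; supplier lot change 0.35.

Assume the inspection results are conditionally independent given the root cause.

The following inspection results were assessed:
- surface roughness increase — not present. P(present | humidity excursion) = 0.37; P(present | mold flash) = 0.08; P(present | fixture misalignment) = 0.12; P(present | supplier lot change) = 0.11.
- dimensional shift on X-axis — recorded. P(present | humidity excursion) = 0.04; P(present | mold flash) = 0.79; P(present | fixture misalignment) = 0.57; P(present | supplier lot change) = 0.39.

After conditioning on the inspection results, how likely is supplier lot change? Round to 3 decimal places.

By Bayes' rule with conditional independence, the unnormalized weight for each hypothesis is prior × ∏ likelihoods (using 1 − P(present | H) for each absent inspection result):
  humidity excursion: 0.25 × (1 − 0.37) × 0.04 = 0.0063
  mold flash: 0.09 × (1 − 0.08) × 0.79 = 0.065412
  fixture misalignment: 0.31 × (1 − 0.12) × 0.57 = 0.1555
  supplier lot change: 0.35 × (1 − 0.11) × 0.39 = 0.12149
Marginal likelihood of the evidence = 0.34869.
P(supplier lot change | evidence) = 0.12149 / 0.34869 ≈ 0.348.

0.348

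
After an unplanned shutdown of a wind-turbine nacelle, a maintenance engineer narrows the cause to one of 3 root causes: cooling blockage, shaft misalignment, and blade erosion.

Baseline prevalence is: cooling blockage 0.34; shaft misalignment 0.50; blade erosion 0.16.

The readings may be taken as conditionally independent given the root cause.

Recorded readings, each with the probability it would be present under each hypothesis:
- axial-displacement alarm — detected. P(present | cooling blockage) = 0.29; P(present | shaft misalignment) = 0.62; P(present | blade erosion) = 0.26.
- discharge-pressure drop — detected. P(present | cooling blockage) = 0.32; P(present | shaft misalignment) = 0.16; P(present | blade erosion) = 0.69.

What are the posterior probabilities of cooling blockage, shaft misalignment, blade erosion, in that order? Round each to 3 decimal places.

Multiply each prior by the joint likelihood of the reading pattern:
  cooling blockage: 0.34 × 0.29 × 0.32 = 0.031552
  shaft misalignment: 0.50 × 0.62 × 0.16 = 0.0496
  blade erosion: 0.16 × 0.26 × 0.69 = 0.028704
Marginal likelihood of the evidence = 0.10986.
P(cooling blockage | evidence) = 0.031552 / 0.10986 ≈ 0.287
P(shaft misalignment | evidence) = 0.0496 / 0.10986 ≈ 0.452
P(blade erosion | evidence) = 0.028704 / 0.10986 ≈ 0.261

0.287, 0.452, 0.261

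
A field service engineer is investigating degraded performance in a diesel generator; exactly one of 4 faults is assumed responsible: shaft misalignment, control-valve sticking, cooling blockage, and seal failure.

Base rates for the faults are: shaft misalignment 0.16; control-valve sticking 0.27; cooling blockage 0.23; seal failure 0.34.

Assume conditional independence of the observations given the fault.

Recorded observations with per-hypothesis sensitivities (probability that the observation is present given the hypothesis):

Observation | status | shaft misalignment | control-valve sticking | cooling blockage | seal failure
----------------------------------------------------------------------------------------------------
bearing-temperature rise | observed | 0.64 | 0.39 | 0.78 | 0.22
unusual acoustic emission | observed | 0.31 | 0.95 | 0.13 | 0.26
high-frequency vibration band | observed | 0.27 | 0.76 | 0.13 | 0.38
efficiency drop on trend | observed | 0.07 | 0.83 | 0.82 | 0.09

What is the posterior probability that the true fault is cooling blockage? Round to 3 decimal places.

0.037

By Bayes' rule with conditional independence, the unnormalized weight for each hypothesis is prior × ∏ likelihoods:
  shaft misalignment: 0.16 × 0.64 × 0.31 × 0.27 × 0.07 = 0.00059996
  control-valve sticking: 0.27 × 0.39 × 0.95 × 0.76 × 0.83 = 0.063102
  cooling blockage: 0.23 × 0.78 × 0.13 × 0.13 × 0.82 = 0.0024861
  seal failure: 0.34 × 0.22 × 0.26 × 0.38 × 0.09 = 0.00066512
The unnormalized weights sum to 0.066853.
P(cooling blockage | evidence) = 0.0024861 / 0.066853 ≈ 0.037.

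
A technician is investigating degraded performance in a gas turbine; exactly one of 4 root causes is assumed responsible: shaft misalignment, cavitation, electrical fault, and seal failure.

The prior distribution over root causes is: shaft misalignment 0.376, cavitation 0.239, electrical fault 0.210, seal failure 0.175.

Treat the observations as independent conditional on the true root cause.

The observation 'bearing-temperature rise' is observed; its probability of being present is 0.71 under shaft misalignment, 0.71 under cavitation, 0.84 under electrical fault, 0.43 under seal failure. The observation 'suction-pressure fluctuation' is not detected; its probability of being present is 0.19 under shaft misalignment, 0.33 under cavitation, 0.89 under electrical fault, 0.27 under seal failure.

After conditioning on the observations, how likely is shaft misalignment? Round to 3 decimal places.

For each hypothesis, the unnormalized posterior weight is prior × product of the observation likelihoods (using 1 − P(present | H) for each absent observation):
  shaft misalignment: 0.376 × 0.71 × (1 − 0.19) = 0.21624
  cavitation: 0.239 × 0.71 × (1 − 0.33) = 0.11369
  electrical fault: 0.210 × 0.84 × (1 − 0.89) = 0.019404
  seal failure: 0.175 × 0.43 × (1 − 0.27) = 0.054932
The unnormalized weights sum to 0.40427.
P(shaft misalignment | evidence) = 0.21624 / 0.40427 ≈ 0.535.

0.535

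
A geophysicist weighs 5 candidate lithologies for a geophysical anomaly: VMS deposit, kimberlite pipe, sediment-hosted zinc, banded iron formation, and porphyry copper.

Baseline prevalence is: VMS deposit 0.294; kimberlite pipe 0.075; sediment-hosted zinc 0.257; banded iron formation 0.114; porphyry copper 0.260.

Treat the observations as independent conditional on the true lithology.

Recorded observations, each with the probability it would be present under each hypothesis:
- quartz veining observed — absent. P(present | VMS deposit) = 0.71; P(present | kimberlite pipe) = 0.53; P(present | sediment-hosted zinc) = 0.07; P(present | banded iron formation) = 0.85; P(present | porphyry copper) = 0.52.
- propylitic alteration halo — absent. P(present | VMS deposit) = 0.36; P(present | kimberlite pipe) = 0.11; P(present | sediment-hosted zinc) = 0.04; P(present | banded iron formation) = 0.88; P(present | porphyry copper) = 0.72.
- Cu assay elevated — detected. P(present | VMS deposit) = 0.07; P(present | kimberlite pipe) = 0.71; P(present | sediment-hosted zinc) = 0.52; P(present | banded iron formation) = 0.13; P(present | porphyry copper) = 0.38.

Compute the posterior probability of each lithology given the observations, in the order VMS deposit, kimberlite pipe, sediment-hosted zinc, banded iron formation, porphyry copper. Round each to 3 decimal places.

Multiply each prior by the joint likelihood of the evidence pattern (using 1 − P(present | H) for each absent observation):
  VMS deposit: 0.294 × (1 − 0.71) × (1 − 0.36) × 0.07 = 0.0038196
  kimberlite pipe: 0.075 × (1 − 0.53) × (1 − 0.11) × 0.71 = 0.022274
  sediment-hosted zinc: 0.257 × (1 − 0.07) × (1 − 0.04) × 0.52 = 0.11931
  banded iron formation: 0.114 × (1 − 0.85) × (1 − 0.88) × 0.13 = 0.00026676
  porphyry copper: 0.260 × (1 − 0.52) × (1 − 0.72) × 0.38 = 0.013279
Marginal likelihood of the evidence = 0.15895.
P(VMS deposit | evidence) = 0.0038196 / 0.15895 ≈ 0.024
P(kimberlite pipe | evidence) = 0.022274 / 0.15895 ≈ 0.140
P(sediment-hosted zinc | evidence) = 0.11931 / 0.15895 ≈ 0.751
P(banded iron formation | evidence) = 0.00026676 / 0.15895 ≈ 0.002
P(porphyry copper | evidence) = 0.013279 / 0.15895 ≈ 0.084

0.024, 0.140, 0.751, 0.002, 0.084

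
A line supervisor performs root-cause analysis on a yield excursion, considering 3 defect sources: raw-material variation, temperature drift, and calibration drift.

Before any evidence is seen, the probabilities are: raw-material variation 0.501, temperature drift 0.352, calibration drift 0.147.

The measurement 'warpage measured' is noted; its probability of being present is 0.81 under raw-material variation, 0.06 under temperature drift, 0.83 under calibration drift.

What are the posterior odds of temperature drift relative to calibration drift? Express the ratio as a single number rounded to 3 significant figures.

0.173

Unnormalized posterior weight (prior times the measurement likelihood) for each of the two hypotheses:
  temperature drift: 0.352 × 0.06 = 0.02112
  calibration drift: 0.147 × 0.83 = 0.12201
Posterior odds = 0.02112 / 0.12201 ≈ 0.173.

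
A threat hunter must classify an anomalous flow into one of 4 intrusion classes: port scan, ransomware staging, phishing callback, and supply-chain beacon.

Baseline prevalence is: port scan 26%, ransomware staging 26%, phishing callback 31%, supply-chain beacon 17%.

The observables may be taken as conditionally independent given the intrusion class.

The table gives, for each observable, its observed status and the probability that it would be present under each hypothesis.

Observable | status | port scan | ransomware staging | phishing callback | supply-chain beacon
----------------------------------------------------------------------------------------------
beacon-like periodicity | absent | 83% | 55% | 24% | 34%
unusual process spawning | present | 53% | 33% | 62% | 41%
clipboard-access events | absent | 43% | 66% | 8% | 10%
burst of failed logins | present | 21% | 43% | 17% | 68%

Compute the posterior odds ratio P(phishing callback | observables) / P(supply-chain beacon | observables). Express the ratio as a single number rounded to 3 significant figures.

0.811

Posterior odds equal prior odds times the likelihood ratio; only the two competing hypotheses matter (using 1 − P(present | H) for each absent observable).
  phishing callback: 0.31 × (1 − 0.24) × 0.62 × (1 − 0.08) × 0.17 = 0.022846
  supply-chain beacon: 0.17 × (1 − 0.34) × 0.41 × (1 − 0.10) × 0.68 = 0.028153
Posterior odds = 0.022846 / 0.028153 ≈ 0.811.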